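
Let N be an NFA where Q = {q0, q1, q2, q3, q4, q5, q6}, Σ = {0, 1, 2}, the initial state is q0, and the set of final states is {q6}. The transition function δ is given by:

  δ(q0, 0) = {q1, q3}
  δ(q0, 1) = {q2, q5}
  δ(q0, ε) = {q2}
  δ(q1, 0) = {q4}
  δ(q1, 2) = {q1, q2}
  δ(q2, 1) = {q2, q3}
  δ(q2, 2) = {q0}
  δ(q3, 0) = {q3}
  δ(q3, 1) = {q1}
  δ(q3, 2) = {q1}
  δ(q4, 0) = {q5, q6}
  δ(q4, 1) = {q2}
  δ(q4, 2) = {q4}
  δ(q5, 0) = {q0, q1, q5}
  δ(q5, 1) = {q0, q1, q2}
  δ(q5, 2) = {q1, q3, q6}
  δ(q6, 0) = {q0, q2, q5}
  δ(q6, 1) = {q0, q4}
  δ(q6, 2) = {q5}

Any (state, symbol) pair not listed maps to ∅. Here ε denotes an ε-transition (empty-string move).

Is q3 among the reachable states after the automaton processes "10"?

Start: ε-closure({q0}) = {q0, q2}.
Read '1': q0→{q2, q5}, q2→{q2, q3}; now {q2, q3, q5}.
Read '0': q2→∅, q3→{q3}, q5→{q0, q1, q5}; union {q0, q1, q3, q5}; ε-closure = {q0, q1, q2, q3, q5}.
State q3 is in {q0, q1, q2, q3, q5}.

Yes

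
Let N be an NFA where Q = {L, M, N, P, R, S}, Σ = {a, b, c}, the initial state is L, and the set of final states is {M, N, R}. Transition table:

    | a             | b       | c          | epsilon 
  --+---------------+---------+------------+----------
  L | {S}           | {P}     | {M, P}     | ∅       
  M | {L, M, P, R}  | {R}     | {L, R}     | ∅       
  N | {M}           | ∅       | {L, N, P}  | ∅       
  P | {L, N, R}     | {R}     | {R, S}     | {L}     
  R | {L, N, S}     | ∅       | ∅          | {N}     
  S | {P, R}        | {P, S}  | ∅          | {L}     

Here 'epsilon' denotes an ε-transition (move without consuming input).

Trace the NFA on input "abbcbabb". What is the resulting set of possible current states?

{L, N, P, R, S}

Start in {L}.
Read 'a': {L} → {L, S}.
Read 'b': {L, S} → {L, P, S}.
Read 'b': {L, P, S} → {L, N, P, R, S}.
Read 'c': {L, N, P, R, S} → {L, M, N, P, R, S}.
Read 'b': {L, M, N, P, R, S} → {L, N, P, R, S}.
Read 'a': {L, N, P, R, S} → {L, M, N, P, R, S}.
Read 'b': {L, M, N, P, R, S} → {L, N, P, R, S}.
Read 'b': {L, N, P, R, S} → {L, N, P, R, S}.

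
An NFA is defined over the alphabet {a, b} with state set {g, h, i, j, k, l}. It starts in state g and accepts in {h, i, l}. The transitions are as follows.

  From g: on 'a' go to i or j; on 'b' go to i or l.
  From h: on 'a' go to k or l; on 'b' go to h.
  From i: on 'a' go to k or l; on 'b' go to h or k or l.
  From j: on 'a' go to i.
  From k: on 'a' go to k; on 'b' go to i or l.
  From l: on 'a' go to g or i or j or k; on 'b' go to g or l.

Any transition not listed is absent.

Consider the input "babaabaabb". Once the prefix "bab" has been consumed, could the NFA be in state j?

Start in {g}.
Read 'b': g→{i, l}; now {i, l}.
Read 'a': i→{k, l}, l→{g, i, j, k}; now {g, i, j, k, l}.
Read 'b': g→{i, l}, i→{h, k, l}, j→∅, k→{i, l}, l→{g, l}; now {g, h, i, k, l}.
State j is not in {g, h, i, k, l}.

No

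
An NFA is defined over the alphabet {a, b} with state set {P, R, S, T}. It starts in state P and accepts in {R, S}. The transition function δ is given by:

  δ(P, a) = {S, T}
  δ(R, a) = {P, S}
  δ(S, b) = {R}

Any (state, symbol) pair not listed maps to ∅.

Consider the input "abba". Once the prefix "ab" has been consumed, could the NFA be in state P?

Start in {P}.
Read 'a': {P} → {S, T}.
Read 'b': {S, T} → {R}.
State P is not in {R}.

No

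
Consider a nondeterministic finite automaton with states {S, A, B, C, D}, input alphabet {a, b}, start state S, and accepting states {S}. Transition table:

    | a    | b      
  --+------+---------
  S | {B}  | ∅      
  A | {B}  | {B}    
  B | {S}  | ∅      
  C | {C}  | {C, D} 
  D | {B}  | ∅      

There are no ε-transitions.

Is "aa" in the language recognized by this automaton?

Yes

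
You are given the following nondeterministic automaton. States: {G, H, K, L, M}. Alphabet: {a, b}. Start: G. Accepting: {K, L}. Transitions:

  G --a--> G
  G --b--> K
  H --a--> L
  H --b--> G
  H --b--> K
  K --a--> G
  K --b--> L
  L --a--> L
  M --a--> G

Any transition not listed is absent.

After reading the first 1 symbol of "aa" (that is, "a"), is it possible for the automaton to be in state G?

Yes

Start in {G}.
Read 'a': G→{G}; now {G}.
State G is in {G}.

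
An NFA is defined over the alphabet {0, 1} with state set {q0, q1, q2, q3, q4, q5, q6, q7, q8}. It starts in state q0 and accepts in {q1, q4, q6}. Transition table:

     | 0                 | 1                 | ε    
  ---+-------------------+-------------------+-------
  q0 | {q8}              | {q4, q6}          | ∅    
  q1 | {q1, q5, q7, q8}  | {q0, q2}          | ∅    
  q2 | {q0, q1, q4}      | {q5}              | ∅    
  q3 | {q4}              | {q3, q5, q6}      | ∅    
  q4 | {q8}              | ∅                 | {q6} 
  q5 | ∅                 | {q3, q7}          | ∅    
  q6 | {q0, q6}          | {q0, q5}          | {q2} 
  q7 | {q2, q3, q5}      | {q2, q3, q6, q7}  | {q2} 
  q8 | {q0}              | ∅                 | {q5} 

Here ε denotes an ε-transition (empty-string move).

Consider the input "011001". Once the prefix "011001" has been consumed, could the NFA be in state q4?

Start in {q0}.
Read '0': q0→{q8}; union {q8}; ε-closure = {q5, q8}.
Read '1': q5→{q3, q7}, q8→∅; union {q3, q7}; ε-closure = {q2, q3, q7}.
Read '1': q2→{q5}, q3→{q3, q5, q6}, q7→{q2, q3, q6, q7}; now {q2, q3, q5, q6, q7}.
Read '0': q2→{q0, q1, q4}, q3→{q4}, q5→∅, q6→{q0, q6}, q7→{q2, q3, q5}; now {q0, q1, q2, q3, q4, q5, q6}.
Read '0': q0→{q8}, q1→{q1, q5, q7, q8}, q2→{q0, q1, q4}, q3→{q4}, q4→{q8}, q5→∅, q6→{q0, q6}; union {q0, q1, q4, q5, q6, q7, q8}; ε-closure = {q0, q1, q2, q4, q5, q6, q7, q8}.
Read '1': q0→{q4, q6}, q1→{q0, q2}, q2→{q5}, q4→∅, q5→{q3, q7}, q6→{q0, q5}, q7→{q2, q3, q6, q7}, q8→∅; now {q0, q2, q3, q4, q5, q6, q7}.
State q4 is in {q0, q2, q3, q4, q5, q6, q7}.

Yes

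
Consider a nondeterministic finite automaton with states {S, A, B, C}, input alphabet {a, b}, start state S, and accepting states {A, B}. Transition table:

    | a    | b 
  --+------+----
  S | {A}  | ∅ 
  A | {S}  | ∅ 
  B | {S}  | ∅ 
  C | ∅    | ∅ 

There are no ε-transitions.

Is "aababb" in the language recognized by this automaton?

Start in {S}.
Read 'a': S→{A}; now {A}.
Read 'a': A→{S}; now {S}.
Read 'b': S→∅; now ∅.
The set is empty and remains empty for the remaining 3 symbols.
The final set ∅ contains no accepting state.

No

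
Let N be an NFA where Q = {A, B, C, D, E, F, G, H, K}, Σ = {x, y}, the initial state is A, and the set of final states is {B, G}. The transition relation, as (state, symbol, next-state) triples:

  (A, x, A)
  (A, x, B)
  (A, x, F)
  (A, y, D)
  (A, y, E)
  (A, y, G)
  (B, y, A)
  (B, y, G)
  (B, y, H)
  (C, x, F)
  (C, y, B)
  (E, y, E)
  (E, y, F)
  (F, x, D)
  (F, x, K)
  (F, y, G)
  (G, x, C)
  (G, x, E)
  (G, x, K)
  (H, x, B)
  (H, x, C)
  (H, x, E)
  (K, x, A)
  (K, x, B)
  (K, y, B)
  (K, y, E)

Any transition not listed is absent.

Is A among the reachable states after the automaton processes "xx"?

Yes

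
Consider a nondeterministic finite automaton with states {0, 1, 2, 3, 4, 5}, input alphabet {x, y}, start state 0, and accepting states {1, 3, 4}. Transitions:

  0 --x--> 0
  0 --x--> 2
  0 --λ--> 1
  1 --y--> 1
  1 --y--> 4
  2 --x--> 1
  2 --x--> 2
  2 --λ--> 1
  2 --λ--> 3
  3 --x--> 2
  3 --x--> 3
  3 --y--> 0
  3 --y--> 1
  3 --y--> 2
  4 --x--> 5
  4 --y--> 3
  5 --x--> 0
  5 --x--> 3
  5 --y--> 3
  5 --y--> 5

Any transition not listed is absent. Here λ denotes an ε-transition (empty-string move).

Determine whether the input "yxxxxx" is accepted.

Start: ε-closure({0}) = {0, 1}.
Read 'y': {0, 1} → {1, 4}.
Read 'x': {1, 4} → {5}.
Read 'x': {5} → {0, 1, 3}.
Read 'x': {0, 1, 3} → {0, 1, 2, 3}.
Read 'x': {0, 1, 2, 3} → {0, 1, 2, 3}.
Read 'x': {0, 1, 2, 3} → {0, 1, 2, 3}.
The final set {0, 1, 2, 3} contains the accepting states 1, 3.

Yes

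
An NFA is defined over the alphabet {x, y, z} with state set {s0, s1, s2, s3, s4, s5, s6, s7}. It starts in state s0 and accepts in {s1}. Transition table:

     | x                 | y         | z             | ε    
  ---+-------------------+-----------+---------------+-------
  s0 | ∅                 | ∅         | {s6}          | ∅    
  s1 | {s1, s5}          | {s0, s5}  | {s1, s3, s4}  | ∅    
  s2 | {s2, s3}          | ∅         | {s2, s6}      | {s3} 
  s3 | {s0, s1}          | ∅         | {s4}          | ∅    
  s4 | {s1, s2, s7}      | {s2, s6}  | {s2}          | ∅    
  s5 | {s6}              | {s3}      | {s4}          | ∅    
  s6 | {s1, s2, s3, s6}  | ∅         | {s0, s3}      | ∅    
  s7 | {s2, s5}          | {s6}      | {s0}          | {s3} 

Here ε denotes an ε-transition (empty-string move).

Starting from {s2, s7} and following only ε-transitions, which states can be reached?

{s2, s3, s7}

Begin with {s2, s7}.
ε-move s7 → s3; add s3.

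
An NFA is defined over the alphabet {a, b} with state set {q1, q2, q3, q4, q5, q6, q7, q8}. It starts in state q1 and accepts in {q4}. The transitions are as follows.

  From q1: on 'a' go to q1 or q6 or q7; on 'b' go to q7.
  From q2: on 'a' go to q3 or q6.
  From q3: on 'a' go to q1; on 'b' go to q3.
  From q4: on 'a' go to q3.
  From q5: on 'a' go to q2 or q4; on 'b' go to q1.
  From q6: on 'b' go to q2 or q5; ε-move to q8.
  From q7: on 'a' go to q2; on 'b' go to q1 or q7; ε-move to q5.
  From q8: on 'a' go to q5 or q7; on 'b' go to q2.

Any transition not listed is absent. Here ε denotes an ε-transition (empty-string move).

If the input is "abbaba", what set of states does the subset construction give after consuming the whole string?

Start in {q1}.
Read 'a': {q1} → {q1, q5, q6, q7, q8}.
Read 'b': {q1, q5, q6, q7, q8} → {q1, q2, q5, q7}.
Read 'b': {q1, q2, q5, q7} → {q1, q5, q7}.
Read 'a': {q1, q5, q7} → {q1, q2, q4, q5, q6, q7, q8}.
Read 'b': {q1, q2, q4, q5, q6, q7, q8} → {q1, q2, q5, q7}.
Read 'a': {q1, q2, q5, q7} → {q1, q2, q3, q4, q5, q6, q7, q8}.

{q1, q2, q3, q4, q5, q6, q7, q8}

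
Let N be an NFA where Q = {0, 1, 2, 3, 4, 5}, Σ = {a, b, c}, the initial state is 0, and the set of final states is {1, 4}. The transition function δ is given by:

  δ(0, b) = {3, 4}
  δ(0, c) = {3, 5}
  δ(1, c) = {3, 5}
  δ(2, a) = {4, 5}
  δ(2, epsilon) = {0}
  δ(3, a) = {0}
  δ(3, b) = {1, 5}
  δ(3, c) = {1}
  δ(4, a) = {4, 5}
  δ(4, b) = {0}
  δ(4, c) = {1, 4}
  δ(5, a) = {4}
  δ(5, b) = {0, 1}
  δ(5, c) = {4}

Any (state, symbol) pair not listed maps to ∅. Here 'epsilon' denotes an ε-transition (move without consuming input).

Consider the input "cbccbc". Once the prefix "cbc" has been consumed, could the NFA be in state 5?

Yes

Start in {0}.
Read 'c': 0→{3, 5}; now {3, 5}.
Read 'b': 3→{1, 5}, 5→{0, 1}; now {0, 1, 5}.
Read 'c': 0→{3, 5}, 1→{3, 5}, 5→{4}; now {3, 4, 5}.
State 5 is in {3, 4, 5}.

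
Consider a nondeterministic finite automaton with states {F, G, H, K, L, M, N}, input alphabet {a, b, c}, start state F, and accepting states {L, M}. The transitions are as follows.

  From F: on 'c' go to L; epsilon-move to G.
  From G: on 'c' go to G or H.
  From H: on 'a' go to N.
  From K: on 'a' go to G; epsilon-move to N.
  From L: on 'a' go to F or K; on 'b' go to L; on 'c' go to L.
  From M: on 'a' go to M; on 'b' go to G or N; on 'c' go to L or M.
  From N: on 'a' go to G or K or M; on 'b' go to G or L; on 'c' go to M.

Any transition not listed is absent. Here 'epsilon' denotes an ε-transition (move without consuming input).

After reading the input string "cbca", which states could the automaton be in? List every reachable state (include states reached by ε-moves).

{F, G, K, N}

Start: ε-closure({F}) = {F, G}.
Read 'c': {F, G} → {G, H, L}.
Read 'b': {G, H, L} → {L}.
Read 'c': {L} → {L}.
Read 'a': {L} → {F, G, K, N}.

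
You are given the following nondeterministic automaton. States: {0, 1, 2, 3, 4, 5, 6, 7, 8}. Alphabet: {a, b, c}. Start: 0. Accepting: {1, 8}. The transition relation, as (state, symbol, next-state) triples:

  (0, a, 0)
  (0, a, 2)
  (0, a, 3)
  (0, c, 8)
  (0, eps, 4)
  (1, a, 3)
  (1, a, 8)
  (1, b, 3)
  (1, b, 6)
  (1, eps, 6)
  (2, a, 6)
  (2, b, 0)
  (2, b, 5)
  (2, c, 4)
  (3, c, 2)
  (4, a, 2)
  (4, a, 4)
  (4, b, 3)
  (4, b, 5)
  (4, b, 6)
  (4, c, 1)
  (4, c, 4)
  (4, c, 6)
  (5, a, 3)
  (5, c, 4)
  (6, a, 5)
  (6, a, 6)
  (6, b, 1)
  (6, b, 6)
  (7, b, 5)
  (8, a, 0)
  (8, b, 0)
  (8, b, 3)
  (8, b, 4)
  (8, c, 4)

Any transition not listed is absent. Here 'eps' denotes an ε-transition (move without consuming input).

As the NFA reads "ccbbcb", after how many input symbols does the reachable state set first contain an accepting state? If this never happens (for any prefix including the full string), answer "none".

Start: ε-closure({0}) = {0, 4}.
Read 'c': 0→{8}, 4→{1, 4, 6}; now {1, 4, 6, 8}.
None of the earlier sets intersect F, but {1, 4, 6, 8} does.

1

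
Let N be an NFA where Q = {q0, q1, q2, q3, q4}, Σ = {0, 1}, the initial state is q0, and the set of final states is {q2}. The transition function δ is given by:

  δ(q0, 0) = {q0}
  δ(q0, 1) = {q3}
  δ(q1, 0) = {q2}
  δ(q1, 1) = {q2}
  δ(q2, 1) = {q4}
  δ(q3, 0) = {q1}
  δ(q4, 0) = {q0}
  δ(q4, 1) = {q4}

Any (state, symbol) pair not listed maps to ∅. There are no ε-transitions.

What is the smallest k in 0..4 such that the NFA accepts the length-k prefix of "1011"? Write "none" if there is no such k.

Start in {q0}.
Read '1': q0→{q3}; now {q3}.
Read '0': q3→{q1}; now {q1}.
Read '1': q1→{q2}; now {q2}.
None of the earlier sets intersect F, but {q2} does.

3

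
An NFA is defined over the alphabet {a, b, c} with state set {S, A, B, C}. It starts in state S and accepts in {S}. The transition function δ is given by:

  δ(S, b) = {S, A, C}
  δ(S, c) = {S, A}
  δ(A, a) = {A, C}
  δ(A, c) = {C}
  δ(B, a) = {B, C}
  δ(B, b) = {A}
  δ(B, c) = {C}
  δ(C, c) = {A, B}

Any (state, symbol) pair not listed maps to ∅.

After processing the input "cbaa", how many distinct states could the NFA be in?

2

Start in {S}.
Read 'c': S→{S, A}; now {S, A}.
Read 'b': S→{S, A, C}, A→∅; now {S, A, C}.
Read 'a': S→∅, A→{A, C}, C→∅; now {A, C}.
Read 'a': A→{A, C}, C→∅; now {A, C}.
That set has 2 states.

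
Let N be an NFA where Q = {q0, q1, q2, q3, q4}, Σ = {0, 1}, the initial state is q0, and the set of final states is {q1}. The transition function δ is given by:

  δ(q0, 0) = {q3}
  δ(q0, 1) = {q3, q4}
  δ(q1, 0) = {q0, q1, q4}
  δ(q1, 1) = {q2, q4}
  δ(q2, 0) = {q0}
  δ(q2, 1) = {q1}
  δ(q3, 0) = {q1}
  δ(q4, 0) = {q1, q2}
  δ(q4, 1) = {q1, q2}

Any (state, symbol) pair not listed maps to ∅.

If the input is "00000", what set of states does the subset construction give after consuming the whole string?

{q0, q1, q2, q3, q4}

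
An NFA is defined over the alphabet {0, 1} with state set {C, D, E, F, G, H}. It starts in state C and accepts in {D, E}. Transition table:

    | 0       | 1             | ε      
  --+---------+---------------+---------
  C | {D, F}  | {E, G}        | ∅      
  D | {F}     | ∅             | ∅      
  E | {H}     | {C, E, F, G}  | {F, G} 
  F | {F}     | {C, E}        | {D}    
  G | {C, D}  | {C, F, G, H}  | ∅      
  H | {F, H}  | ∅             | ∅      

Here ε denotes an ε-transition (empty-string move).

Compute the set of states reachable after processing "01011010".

{C, D, F, H}

Start in {C}.
Read '0': C→{D, F}; now {D, F}.
Read '1': D→∅, F→{C, E}; union {C, E}; ε-closure = {C, D, E, F, G}.
Read '0': C→{D, F}, D→{F}, E→{H}, F→{F}, G→{C, D}; now {C, D, F, H}.
Read '1': C→{E, G}, D→∅, F→{C, E}, H→∅; union {C, E, G}; ε-closure = {C, D, E, F, G}.
Read '1': C→{E, G}, D→∅, E→{C, E, F, G}, F→{C, E}, G→{C, F, G, H}; union {C, E, F, G, H}; ε-closure = {C, D, E, F, G, H}.
Read '0': C→{D, F}, D→{F}, E→{H}, F→{F}, G→{C, D}, H→{F, H}; now {C, D, F, H}.
Read '1': C→{E, G}, D→∅, F→{C, E}, H→∅; union {C, E, G}; ε-closure = {C, D, E, F, G}.
Read '0': C→{D, F}, D→{F}, E→{H}, F→{F}, G→{C, D}; now {C, D, F, H}.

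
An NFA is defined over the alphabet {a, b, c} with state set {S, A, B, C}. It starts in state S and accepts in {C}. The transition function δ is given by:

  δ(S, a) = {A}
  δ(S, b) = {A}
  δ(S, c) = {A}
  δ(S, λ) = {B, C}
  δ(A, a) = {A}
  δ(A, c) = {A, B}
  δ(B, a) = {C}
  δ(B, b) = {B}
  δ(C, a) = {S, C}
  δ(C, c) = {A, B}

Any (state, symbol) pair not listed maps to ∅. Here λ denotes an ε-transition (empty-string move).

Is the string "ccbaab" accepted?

No

Start: ε-closure({S}) = {S, B, C}.
Read 'c': S→{A}, B→∅, C→{A, B}; now {A, B}.
Read 'c': A→{A, B}, B→∅; now {A, B}.
Read 'b': A→∅, B→{B}; now {B}.
Read 'a': B→{C}; now {C}.
Read 'a': C→{S, C}; union {S, C}; ε-closure = {S, B, C}.
Read 'b': S→{A}, B→{B}, C→∅; now {A, B}.
The final set {A, B} contains no accepting state.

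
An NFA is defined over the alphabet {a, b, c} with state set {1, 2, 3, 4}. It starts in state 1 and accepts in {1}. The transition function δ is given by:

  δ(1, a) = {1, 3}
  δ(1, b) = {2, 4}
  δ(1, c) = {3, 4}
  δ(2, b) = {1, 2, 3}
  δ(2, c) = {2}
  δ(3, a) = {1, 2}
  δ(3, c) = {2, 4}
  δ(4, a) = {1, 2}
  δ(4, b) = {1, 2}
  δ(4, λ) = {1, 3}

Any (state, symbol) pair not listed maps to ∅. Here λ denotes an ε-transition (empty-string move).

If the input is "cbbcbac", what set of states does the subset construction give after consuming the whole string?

{1, 2, 3, 4}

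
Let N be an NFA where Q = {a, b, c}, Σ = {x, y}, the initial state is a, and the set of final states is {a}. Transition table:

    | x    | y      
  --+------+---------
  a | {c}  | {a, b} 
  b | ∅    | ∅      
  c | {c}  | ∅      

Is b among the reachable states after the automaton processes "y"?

Yes

Start in {a}.
Read 'y': a→{a, b}; now {a, b}.
State b is in {a, b}.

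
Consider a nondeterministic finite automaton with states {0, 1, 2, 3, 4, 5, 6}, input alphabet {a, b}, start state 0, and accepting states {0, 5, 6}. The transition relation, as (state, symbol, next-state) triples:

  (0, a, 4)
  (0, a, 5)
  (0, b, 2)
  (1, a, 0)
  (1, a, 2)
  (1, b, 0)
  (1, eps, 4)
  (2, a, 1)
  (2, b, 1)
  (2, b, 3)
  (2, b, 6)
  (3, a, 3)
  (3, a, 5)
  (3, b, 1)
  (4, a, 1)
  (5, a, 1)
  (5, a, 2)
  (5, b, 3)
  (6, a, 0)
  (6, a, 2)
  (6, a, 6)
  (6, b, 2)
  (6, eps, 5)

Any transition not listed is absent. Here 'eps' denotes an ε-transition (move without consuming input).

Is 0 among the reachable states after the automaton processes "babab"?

No

Start in {0}.
Read 'b': {0} → {2}.
Read 'a': {2} → {1, 4}.
Read 'b': {1, 4} → {0}.
Read 'a': {0} → {4, 5}.
Read 'b': {4, 5} → {3}.
State 0 is not in {3}.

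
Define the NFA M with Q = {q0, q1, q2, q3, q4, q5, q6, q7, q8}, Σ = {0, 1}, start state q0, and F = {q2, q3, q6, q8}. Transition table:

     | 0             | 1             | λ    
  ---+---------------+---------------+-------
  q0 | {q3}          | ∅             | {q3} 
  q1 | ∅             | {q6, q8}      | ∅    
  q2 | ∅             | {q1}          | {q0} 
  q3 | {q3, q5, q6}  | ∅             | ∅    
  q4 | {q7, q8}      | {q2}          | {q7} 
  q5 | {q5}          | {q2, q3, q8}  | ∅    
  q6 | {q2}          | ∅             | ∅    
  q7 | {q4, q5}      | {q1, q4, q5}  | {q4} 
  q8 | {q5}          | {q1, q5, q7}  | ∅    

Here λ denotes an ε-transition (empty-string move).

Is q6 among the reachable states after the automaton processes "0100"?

Yes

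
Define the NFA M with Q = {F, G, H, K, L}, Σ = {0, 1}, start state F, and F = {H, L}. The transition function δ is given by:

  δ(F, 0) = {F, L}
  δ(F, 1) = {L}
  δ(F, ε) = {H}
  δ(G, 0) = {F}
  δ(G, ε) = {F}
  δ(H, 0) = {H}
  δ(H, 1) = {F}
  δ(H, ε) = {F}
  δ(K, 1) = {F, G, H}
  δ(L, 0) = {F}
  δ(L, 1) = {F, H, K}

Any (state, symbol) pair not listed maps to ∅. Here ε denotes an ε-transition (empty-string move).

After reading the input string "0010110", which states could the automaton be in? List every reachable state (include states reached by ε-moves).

{F, H, L}

Start: ε-closure({F}) = {F, H}.
Read '0': F→{F, L}, H→{H}; now {F, H, L}.
Read '0': F→{F, L}, H→{H}, L→{F}; now {F, H, L}.
Read '1': F→{L}, H→{F}, L→{F, H, K}; now {F, H, K, L}.
Read '0': F→{F, L}, H→{H}, K→∅, L→{F}; now {F, H, L}.
Read '1': F→{L}, H→{F}, L→{F, H, K}; now {F, H, K, L}.
Read '1': F→{L}, H→{F}, K→{F, G, H}, L→{F, H, K}; now {F, G, H, K, L}.
Read '0': F→{F, L}, G→{F}, H→{H}, K→∅, L→{F}; now {F, H, L}.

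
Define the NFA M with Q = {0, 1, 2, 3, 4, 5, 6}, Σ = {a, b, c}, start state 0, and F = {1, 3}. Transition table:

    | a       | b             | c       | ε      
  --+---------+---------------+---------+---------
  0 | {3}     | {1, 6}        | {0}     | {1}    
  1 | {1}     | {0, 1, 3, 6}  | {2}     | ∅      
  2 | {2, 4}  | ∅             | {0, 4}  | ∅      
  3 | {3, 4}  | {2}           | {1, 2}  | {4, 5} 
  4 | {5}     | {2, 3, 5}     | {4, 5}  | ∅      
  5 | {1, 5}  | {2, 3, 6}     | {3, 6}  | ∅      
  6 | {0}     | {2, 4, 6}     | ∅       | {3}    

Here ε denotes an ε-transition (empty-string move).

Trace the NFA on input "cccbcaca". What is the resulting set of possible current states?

Start: ε-closure({0}) = {0, 1}.
Read 'c': 0→{0}, 1→{2}; union {0, 2}; ε-closure = {0, 1, 2}.
Read 'c': 0→{0}, 1→{2}, 2→{0, 4}; union {0, 2, 4}; ε-closure = {0, 1, 2, 4}.
Read 'c': 0→{0}, 1→{2}, 2→{0, 4}, 4→{4, 5}; union {0, 2, 4, 5}; ε-closure = {0, 1, 2, 4, 5}.
Read 'b': 0→{1, 6}, 1→{0, 1, 3, 6}, 2→∅, 4→{2, 3, 5}, 5→{2, 3, 6}; union {0, 1, 2, 3, 5, 6}; ε-closure = {0, 1, 2, 3, 4, 5, 6}.
Read 'c': 0→{0}, 1→{2}, 2→{0, 4}, 3→{1, 2}, 4→{4, 5}, 5→{3, 6}, 6→∅; now {0, 1, 2, 3, 4, 5, 6}.
Read 'a': 0→{3}, 1→{1}, 2→{2, 4}, 3→{3, 4}, 4→{5}, 5→{1, 5}, 6→{0}; now {0, 1, 2, 3, 4, 5}.
Read 'c': 0→{0}, 1→{2}, 2→{0, 4}, 3→{1, 2}, 4→{4, 5}, 5→{3, 6}; now {0, 1, 2, 3, 4, 5, 6}.
Read 'a': 0→{3}, 1→{1}, 2→{2, 4}, 3→{3, 4}, 4→{5}, 5→{1, 5}, 6→{0}; now {0, 1, 2, 3, 4, 5}.

{0, 1, 2, 3, 4, 5}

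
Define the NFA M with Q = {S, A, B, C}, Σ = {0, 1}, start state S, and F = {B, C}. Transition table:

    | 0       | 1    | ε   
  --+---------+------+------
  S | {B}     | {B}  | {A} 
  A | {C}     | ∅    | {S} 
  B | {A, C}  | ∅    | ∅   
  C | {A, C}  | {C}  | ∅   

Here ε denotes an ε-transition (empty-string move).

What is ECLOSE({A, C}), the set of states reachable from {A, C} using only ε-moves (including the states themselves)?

{S, A, C}

Begin with {A, C}.
ε-move A → S; add S.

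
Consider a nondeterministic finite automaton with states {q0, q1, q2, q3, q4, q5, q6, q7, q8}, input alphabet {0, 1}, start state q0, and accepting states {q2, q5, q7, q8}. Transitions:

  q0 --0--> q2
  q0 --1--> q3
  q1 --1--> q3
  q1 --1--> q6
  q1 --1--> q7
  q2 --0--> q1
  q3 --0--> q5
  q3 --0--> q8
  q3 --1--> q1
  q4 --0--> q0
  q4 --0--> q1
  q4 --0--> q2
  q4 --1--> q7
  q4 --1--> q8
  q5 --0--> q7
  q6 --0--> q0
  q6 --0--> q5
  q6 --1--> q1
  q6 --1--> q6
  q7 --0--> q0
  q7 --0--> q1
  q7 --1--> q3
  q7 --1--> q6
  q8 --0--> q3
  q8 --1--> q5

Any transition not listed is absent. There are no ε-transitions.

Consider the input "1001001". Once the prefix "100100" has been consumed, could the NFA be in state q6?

No

Start in {q0}.
Read '1': q0→{q3}; now {q3}.
Read '0': q3→{q5, q8}; now {q5, q8}.
Read '0': q5→{q7}, q8→{q3}; now {q3, q7}.
Read '1': q3→{q1}, q7→{q3, q6}; now {q1, q3, q6}.
Read '0': q1→∅, q3→{q5, q8}, q6→{q0, q5}; now {q0, q5, q8}.
Read '0': q0→{q2}, q5→{q7}, q8→{q3}; now {q2, q3, q7}.
State q6 is not in {q2, q3, q7}.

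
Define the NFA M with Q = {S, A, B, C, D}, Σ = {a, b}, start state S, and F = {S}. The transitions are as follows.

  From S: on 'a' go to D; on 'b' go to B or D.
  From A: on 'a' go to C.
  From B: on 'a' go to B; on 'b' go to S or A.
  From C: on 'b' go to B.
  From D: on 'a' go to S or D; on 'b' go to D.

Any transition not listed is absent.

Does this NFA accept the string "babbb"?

Start in {S}.
Read 'b': {S} → {B, D}.
Read 'a': {B, D} → {S, B, D}.
Read 'b': {S, B, D} → {S, A, B, D}.
Read 'b': {S, A, B, D} → {S, A, B, D}.
Read 'b': {S, A, B, D} → {S, A, B, D}.
The final set {S, A, B, D} contains the accepting state S.

Yes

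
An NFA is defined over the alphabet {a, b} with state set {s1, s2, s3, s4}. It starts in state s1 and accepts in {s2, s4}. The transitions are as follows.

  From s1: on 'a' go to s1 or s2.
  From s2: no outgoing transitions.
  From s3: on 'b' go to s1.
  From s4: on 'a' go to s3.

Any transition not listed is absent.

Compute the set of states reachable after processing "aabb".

∅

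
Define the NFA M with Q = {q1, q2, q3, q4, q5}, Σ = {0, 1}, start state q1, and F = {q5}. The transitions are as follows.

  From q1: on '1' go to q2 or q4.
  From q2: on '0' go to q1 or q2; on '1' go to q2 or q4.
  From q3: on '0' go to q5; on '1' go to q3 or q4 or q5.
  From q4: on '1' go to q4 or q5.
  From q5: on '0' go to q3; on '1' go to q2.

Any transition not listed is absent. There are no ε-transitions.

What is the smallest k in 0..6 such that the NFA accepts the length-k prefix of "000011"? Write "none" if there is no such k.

none

Start in {q1}.
Read '0': q1→∅; now ∅.
The set is empty and remains empty for the remaining 5 symbols.
No reachable set along the way intersects F.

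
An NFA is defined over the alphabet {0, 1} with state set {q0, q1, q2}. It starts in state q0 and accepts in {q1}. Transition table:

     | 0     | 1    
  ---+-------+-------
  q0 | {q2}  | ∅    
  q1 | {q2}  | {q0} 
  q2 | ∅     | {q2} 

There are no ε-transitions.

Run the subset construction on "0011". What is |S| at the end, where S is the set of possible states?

0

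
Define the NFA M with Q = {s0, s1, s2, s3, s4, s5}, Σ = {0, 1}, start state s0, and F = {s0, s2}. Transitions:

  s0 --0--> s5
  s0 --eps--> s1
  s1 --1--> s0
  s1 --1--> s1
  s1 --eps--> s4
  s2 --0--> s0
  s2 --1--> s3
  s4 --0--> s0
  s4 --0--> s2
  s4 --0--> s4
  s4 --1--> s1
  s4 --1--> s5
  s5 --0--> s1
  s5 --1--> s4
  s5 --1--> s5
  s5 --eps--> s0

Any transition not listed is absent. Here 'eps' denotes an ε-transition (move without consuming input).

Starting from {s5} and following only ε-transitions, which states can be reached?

{s0, s1, s4, s5}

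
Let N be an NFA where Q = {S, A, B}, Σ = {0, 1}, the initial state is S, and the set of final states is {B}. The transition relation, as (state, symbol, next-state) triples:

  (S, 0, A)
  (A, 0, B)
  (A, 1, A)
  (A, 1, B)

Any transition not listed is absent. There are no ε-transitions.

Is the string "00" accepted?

Yes

Start in {S}.
Read '0': S→{A}; now {A}.
Read '0': A→{B}; now {B}.
The final set {B} contains the accepting state B.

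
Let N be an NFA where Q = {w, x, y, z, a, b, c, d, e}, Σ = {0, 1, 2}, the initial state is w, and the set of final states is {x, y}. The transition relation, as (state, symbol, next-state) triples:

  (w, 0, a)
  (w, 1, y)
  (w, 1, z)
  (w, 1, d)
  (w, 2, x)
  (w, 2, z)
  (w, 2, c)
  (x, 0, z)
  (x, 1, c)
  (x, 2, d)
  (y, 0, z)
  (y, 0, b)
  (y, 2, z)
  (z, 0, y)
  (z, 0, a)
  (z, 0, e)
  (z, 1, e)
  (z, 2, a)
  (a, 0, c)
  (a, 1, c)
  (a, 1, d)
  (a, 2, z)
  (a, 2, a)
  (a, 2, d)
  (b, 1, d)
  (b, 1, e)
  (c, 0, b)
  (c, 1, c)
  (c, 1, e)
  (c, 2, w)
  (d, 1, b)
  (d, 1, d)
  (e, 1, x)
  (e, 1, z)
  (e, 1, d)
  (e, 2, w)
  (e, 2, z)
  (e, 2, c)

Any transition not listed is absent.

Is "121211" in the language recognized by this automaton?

Yes

Start in {w}.
Read '1': w→{y, z, d}; now {y, z, d}.
Read '2': y→{z}, z→{a}, d→∅; now {z, a}.
Read '1': z→{e}, a→{c, d}; now {c, d, e}.
Read '2': c→{w}, d→∅, e→{w, z, c}; now {w, z, c}.
Read '1': w→{y, z, d}, z→{e}, c→{c, e}; now {y, z, c, d, e}.
Read '1': y→∅, z→{e}, c→{c, e}, d→{b, d}, e→{x, z, d}; now {x, z, b, c, d, e}.
The final set {x, z, b, c, d, e} contains the accepting state x.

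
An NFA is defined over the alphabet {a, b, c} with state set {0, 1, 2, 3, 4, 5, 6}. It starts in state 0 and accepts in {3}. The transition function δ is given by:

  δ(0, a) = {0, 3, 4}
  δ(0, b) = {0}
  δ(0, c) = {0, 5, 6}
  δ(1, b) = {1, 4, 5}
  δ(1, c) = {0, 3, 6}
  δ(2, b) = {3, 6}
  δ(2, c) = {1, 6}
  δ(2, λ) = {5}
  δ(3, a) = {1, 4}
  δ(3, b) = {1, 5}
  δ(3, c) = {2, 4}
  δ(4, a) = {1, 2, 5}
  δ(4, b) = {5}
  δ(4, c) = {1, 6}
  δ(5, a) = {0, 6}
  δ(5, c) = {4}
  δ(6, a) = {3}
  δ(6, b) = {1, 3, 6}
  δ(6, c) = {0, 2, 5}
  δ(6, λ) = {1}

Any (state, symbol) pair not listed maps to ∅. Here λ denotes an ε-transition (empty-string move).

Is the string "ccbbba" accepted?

Yes

Start in {0}.
Read 'c': 0→{0, 5, 6}; union {0, 5, 6}; ε-closure = {0, 1, 5, 6}.
Read 'c': 0→{0, 5, 6}, 1→{0, 3, 6}, 5→{4}, 6→{0, 2, 5}; union {0, 2, 3, 4, 5, 6}; ε-closure = {0, 1, 2, 3, 4, 5, 6}.
Read 'b': 0→{0}, 1→{1, 4, 5}, 2→{3, 6}, 3→{1, 5}, 4→{5}, 5→∅, 6→{1, 3, 6}; now {0, 1, 3, 4, 5, 6}.
Read 'b': 0→{0}, 1→{1, 4, 5}, 3→{1, 5}, 4→{5}, 5→∅, 6→{1, 3, 6}; now {0, 1, 3, 4, 5, 6}.
Read 'b': 0→{0}, 1→{1, 4, 5}, 3→{1, 5}, 4→{5}, 5→∅, 6→{1, 3, 6}; now {0, 1, 3, 4, 5, 6}.
Read 'a': 0→{0, 3, 4}, 1→∅, 3→{1, 4}, 4→{1, 2, 5}, 5→{0, 6}, 6→{3}; now {0, 1, 2, 3, 4, 5, 6}.
The final set {0, 1, 2, 3, 4, 5, 6} contains the accepting state 3.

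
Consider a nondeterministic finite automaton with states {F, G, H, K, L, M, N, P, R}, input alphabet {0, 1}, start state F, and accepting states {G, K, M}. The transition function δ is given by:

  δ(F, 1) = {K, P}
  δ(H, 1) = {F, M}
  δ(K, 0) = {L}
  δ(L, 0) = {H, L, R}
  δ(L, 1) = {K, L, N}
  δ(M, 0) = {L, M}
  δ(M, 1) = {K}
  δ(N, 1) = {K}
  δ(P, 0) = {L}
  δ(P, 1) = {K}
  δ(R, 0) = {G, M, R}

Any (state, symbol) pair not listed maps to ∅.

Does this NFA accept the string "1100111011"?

Yes

Start in {F}.
Read '1': {F} → {K, P}.
Read '1': {K, P} → {K}.
Read '0': {K} → {L}.
Read '0': {L} → {H, L, R}.
Read '1': {H, L, R} → {F, K, L, M, N}.
Read '1': {F, K, L, M, N} → {K, L, N, P}.
Read '1': {K, L, N, P} → {K, L, N}.
Read '0': {K, L, N} → {H, L, R}.
Read '1': {H, L, R} → {F, K, L, M, N}.
Read '1': {F, K, L, M, N} → {K, L, N, P}.
The final set {K, L, N, P} contains the accepting state K.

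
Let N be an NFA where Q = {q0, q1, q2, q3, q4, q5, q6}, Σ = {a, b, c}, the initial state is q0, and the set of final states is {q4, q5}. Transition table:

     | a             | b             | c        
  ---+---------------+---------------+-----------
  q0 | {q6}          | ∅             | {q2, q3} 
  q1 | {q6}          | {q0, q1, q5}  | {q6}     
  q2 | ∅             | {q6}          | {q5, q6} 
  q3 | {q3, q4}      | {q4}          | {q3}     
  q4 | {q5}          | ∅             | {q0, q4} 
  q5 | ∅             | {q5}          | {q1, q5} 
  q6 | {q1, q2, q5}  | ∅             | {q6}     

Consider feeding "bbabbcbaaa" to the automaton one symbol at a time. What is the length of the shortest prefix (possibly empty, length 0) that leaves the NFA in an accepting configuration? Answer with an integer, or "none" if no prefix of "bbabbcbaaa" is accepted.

Start in {q0}.
Read 'b': q0→∅; now ∅.
The set is empty and remains empty for the remaining 9 symbols.
No reachable set along the way intersects F.

none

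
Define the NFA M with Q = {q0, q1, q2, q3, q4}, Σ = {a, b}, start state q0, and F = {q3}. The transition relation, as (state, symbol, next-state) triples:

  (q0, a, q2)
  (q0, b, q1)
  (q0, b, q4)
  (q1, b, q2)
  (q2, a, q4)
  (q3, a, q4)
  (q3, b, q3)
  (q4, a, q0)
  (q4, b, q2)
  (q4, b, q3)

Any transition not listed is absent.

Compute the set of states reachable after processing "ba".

{q0}

Start in {q0}.
Read 'b': q0→{q1, q4}; now {q1, q4}.
Read 'a': q1→∅, q4→{q0}; now {q0}.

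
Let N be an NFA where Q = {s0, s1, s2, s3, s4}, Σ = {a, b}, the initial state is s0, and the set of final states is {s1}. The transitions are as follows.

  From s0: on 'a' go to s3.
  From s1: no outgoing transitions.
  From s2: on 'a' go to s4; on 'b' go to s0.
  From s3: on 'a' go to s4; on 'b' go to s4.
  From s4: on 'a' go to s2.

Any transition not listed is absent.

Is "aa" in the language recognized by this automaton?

Start in {s0}.
Read 'a': {s0} → {s3}.
Read 'a': {s3} → {s4}.
The final set {s4} contains no accepting state.

No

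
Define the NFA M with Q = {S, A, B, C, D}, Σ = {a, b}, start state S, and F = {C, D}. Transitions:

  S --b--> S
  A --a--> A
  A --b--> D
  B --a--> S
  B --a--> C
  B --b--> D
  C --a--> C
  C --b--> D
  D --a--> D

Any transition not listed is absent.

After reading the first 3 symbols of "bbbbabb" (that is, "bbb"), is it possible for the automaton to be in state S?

Yes

Start in {S}.
Read 'b': S→{S}; now {S}.
Read 'b': S→{S}; now {S}.
Read 'b': S→{S}; now {S}.
State S is in {S}.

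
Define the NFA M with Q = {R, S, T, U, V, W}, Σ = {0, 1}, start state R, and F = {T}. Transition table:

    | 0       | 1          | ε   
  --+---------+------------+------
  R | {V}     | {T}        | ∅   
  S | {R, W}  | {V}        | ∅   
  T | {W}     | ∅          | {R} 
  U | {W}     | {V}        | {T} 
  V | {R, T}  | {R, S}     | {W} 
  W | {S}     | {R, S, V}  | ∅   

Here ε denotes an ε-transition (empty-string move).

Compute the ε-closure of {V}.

Begin with {V}.
ε-move V → W; add W.

{V, W}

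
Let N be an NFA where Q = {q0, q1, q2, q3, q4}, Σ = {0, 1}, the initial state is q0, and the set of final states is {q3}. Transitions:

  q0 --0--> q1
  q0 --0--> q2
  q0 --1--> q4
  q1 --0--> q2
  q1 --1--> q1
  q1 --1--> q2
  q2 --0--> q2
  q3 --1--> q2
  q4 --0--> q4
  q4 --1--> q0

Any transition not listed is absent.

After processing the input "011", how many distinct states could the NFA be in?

Start in {q0}.
Read '0': {q0} → {q1, q2}.
Read '1': {q1, q2} → {q1, q2}.
Read '1': {q1, q2} → {q1, q2}.
That set has 2 states.

2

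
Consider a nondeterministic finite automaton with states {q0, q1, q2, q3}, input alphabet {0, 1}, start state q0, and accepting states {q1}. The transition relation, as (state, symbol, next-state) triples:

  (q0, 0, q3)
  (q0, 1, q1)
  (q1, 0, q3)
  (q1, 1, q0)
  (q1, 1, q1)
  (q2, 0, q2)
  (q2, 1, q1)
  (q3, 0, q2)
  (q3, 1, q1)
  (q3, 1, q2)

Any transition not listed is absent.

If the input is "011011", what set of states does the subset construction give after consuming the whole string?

{q0, q1}

Start in {q0}.
Read '0': q0→{q3}; now {q3}.
Read '1': q3→{q1, q2}; now {q1, q2}.
Read '1': q1→{q0, q1}, q2→{q1}; now {q0, q1}.
Read '0': q0→{q3}, q1→{q3}; now {q3}.
Read '1': q3→{q1, q2}; now {q1, q2}.
Read '1': q1→{q0, q1}, q2→{q1}; now {q0, q1}.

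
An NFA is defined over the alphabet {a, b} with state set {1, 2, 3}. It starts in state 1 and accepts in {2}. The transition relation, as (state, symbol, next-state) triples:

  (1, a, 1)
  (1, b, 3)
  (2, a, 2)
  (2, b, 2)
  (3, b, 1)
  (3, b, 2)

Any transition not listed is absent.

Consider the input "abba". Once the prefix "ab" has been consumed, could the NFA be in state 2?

Start in {1}.
Read 'a': 1→{1}; now {1}.
Read 'b': 1→{3}; now {3}.
State 2 is not in {3}.

No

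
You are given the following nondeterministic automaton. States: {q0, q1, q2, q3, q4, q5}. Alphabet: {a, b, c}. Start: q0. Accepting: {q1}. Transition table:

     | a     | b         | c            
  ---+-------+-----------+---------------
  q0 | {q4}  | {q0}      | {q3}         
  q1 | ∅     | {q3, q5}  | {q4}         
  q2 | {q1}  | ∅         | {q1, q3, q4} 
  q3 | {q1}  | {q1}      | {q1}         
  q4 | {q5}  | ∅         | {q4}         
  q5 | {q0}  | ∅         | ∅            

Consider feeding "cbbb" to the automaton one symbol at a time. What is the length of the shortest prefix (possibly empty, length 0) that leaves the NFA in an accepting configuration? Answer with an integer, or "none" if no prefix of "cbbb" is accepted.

2

Start in {q0}.
Read 'c': {q0} → {q3}.
Read 'b': {q3} → {q1}.
None of the earlier sets intersect F, but {q1} does.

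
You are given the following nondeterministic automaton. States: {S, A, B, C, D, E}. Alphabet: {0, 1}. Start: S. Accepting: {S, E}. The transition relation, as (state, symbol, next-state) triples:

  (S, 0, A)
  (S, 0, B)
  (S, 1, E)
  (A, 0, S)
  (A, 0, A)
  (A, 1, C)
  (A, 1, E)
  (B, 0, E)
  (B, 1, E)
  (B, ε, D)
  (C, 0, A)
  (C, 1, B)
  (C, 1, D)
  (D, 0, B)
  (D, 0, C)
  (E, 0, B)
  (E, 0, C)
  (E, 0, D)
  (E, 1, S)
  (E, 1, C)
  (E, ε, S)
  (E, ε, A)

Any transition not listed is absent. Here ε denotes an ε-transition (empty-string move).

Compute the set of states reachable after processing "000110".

{S, A, B, C, D, E}

Start in {S}.
Read '0': {S} → {A, B, D}.
Read '0': {A, B, D} → {S, A, B, C, D, E}.
Read '0': {S, A, B, C, D, E} → {S, A, B, C, D, E}.
Read '1': {S, A, B, C, D, E} → {S, A, B, C, D, E}.
Read '1': {S, A, B, C, D, E} → {S, A, B, C, D, E}.
Read '0': {S, A, B, C, D, E} → {S, A, B, C, D, E}.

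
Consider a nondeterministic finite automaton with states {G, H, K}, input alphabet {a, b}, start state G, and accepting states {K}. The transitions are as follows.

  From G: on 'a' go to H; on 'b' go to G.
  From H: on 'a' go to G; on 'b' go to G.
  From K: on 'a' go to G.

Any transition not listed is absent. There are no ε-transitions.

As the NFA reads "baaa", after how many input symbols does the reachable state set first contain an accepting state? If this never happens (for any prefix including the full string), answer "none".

Start in {G}.
Read 'b': G→{G}; now {G}.
Read 'a': G→{H}; now {H}.
Read 'a': H→{G}; now {G}.
Read 'a': G→{H}; now {H}.
No reachable set along the way intersects F.

none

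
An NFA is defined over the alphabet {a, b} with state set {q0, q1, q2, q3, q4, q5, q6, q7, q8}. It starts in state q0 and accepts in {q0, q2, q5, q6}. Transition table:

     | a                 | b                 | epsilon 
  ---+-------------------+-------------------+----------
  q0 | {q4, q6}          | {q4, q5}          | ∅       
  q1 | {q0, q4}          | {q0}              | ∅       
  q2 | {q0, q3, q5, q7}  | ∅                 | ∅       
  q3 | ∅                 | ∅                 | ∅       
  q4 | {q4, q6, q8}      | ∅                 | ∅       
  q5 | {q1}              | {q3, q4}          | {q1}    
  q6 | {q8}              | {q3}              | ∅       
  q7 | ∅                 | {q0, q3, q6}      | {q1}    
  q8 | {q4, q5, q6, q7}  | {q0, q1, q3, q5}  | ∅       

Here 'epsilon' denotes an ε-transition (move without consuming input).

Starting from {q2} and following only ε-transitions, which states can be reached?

{q2}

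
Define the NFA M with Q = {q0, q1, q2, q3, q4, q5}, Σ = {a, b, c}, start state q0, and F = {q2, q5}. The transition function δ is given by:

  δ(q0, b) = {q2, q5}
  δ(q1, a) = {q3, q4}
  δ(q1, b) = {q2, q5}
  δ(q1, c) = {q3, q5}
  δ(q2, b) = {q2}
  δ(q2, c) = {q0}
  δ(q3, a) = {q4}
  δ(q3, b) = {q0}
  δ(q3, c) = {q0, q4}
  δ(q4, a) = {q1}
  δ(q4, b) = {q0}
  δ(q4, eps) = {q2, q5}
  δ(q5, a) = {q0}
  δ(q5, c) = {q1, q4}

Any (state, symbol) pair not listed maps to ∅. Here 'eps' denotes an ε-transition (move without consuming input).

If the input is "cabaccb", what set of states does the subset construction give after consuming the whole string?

∅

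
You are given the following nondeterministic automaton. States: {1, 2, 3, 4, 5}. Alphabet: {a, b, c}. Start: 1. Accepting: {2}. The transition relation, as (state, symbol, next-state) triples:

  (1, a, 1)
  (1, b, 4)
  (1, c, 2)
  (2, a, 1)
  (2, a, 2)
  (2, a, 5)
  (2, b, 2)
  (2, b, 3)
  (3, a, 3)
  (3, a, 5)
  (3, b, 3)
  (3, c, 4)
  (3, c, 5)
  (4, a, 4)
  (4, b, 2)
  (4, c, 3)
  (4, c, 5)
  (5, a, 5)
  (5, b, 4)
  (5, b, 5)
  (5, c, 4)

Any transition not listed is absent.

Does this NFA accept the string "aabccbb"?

Start in {1}.
Read 'a': {1} → {1}.
Read 'a': {1} → {1}.
Read 'b': {1} → {4}.
Read 'c': {4} → {3, 5}.
Read 'c': {3, 5} → {4, 5}.
Read 'b': {4, 5} → {2, 4, 5}.
Read 'b': {2, 4, 5} → {2, 3, 4, 5}.
The final set {2, 3, 4, 5} contains the accepting state 2.

Yes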